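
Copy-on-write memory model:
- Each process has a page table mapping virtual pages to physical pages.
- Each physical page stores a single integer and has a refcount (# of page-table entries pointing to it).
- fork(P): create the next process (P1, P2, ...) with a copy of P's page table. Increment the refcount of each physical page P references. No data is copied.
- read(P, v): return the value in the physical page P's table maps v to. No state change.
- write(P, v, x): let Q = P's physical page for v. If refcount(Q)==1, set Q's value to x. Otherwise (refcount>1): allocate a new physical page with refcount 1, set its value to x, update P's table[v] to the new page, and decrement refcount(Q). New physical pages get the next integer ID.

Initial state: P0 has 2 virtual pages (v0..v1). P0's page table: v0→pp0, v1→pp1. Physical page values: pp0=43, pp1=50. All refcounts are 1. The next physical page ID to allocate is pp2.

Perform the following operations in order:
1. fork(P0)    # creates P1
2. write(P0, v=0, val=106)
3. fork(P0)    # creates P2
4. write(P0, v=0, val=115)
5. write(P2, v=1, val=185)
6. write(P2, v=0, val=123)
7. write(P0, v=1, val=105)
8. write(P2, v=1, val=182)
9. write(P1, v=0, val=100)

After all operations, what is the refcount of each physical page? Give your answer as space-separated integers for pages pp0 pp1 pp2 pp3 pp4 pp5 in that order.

Op 1: fork(P0) -> P1. 2 ppages; refcounts: pp0:2 pp1:2
Op 2: write(P0, v0, 106). refcount(pp0)=2>1 -> COPY to pp2. 3 ppages; refcounts: pp0:1 pp1:2 pp2:1
Op 3: fork(P0) -> P2. 3 ppages; refcounts: pp0:1 pp1:3 pp2:2
Op 4: write(P0, v0, 115). refcount(pp2)=2>1 -> COPY to pp3. 4 ppages; refcounts: pp0:1 pp1:3 pp2:1 pp3:1
Op 5: write(P2, v1, 185). refcount(pp1)=3>1 -> COPY to pp4. 5 ppages; refcounts: pp0:1 pp1:2 pp2:1 pp3:1 pp4:1
Op 6: write(P2, v0, 123). refcount(pp2)=1 -> write in place. 5 ppages; refcounts: pp0:1 pp1:2 pp2:1 pp3:1 pp4:1
Op 7: write(P0, v1, 105). refcount(pp1)=2>1 -> COPY to pp5. 6 ppages; refcounts: pp0:1 pp1:1 pp2:1 pp3:1 pp4:1 pp5:1
Op 8: write(P2, v1, 182). refcount(pp4)=1 -> write in place. 6 ppages; refcounts: pp0:1 pp1:1 pp2:1 pp3:1 pp4:1 pp5:1
Op 9: write(P1, v0, 100). refcount(pp0)=1 -> write in place. 6 ppages; refcounts: pp0:1 pp1:1 pp2:1 pp3:1 pp4:1 pp5:1

Answer: 1 1 1 1 1 1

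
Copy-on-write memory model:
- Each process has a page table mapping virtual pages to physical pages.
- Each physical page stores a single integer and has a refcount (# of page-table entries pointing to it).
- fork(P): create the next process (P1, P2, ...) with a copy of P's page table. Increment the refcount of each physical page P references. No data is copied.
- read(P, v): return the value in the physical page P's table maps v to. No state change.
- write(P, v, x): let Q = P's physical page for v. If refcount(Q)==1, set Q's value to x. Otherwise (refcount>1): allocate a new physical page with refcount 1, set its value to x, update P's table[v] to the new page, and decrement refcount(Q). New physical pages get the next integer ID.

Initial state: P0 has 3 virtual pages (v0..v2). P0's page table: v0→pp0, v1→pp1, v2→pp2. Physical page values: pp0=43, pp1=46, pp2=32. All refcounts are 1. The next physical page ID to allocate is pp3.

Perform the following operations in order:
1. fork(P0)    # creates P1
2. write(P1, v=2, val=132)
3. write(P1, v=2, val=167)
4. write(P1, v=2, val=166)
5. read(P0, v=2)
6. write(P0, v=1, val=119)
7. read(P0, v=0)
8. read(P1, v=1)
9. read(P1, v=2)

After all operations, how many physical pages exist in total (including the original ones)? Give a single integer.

Op 1: fork(P0) -> P1. 3 ppages; refcounts: pp0:2 pp1:2 pp2:2
Op 2: write(P1, v2, 132). refcount(pp2)=2>1 -> COPY to pp3. 4 ppages; refcounts: pp0:2 pp1:2 pp2:1 pp3:1
Op 3: write(P1, v2, 167). refcount(pp3)=1 -> write in place. 4 ppages; refcounts: pp0:2 pp1:2 pp2:1 pp3:1
Op 4: write(P1, v2, 166). refcount(pp3)=1 -> write in place. 4 ppages; refcounts: pp0:2 pp1:2 pp2:1 pp3:1
Op 5: read(P0, v2) -> 32. No state change.
Op 6: write(P0, v1, 119). refcount(pp1)=2>1 -> COPY to pp4. 5 ppages; refcounts: pp0:2 pp1:1 pp2:1 pp3:1 pp4:1
Op 7: read(P0, v0) -> 43. No state change.
Op 8: read(P1, v1) -> 46. No state change.
Op 9: read(P1, v2) -> 166. No state change.

Answer: 5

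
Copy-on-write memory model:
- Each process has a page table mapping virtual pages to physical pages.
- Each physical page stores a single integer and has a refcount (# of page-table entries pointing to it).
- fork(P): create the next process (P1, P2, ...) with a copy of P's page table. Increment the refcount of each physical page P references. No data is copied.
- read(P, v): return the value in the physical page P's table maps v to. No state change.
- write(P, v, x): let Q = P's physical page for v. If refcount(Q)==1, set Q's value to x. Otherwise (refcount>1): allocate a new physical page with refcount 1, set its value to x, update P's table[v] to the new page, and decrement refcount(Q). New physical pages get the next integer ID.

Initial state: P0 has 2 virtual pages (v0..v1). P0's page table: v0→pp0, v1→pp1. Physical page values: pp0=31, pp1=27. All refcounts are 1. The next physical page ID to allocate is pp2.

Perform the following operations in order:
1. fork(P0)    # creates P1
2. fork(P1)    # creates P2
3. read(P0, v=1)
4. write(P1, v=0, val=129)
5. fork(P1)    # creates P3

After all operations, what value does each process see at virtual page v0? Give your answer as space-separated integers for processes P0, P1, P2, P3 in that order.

Answer: 31 129 31 129

Derivation:
Op 1: fork(P0) -> P1. 2 ppages; refcounts: pp0:2 pp1:2
Op 2: fork(P1) -> P2. 2 ppages; refcounts: pp0:3 pp1:3
Op 3: read(P0, v1) -> 27. No state change.
Op 4: write(P1, v0, 129). refcount(pp0)=3>1 -> COPY to pp2. 3 ppages; refcounts: pp0:2 pp1:3 pp2:1
Op 5: fork(P1) -> P3. 3 ppages; refcounts: pp0:2 pp1:4 pp2:2
P0: v0 -> pp0 = 31
P1: v0 -> pp2 = 129
P2: v0 -> pp0 = 31
P3: v0 -> pp2 = 129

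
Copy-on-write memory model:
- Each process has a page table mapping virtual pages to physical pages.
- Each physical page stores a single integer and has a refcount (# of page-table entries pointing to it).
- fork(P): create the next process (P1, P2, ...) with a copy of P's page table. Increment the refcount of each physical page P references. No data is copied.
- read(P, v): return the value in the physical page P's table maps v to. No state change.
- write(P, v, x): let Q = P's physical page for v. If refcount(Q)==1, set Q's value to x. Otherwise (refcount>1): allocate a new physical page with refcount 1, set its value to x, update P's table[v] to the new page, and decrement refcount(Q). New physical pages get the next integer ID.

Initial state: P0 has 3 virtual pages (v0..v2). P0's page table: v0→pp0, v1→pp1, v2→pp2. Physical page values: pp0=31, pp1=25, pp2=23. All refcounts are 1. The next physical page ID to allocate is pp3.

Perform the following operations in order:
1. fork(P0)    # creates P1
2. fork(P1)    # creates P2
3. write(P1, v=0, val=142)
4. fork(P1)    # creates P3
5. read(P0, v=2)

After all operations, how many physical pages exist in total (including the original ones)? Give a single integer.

Answer: 4

Derivation:
Op 1: fork(P0) -> P1. 3 ppages; refcounts: pp0:2 pp1:2 pp2:2
Op 2: fork(P1) -> P2. 3 ppages; refcounts: pp0:3 pp1:3 pp2:3
Op 3: write(P1, v0, 142). refcount(pp0)=3>1 -> COPY to pp3. 4 ppages; refcounts: pp0:2 pp1:3 pp2:3 pp3:1
Op 4: fork(P1) -> P3. 4 ppages; refcounts: pp0:2 pp1:4 pp2:4 pp3:2
Op 5: read(P0, v2) -> 23. No state change.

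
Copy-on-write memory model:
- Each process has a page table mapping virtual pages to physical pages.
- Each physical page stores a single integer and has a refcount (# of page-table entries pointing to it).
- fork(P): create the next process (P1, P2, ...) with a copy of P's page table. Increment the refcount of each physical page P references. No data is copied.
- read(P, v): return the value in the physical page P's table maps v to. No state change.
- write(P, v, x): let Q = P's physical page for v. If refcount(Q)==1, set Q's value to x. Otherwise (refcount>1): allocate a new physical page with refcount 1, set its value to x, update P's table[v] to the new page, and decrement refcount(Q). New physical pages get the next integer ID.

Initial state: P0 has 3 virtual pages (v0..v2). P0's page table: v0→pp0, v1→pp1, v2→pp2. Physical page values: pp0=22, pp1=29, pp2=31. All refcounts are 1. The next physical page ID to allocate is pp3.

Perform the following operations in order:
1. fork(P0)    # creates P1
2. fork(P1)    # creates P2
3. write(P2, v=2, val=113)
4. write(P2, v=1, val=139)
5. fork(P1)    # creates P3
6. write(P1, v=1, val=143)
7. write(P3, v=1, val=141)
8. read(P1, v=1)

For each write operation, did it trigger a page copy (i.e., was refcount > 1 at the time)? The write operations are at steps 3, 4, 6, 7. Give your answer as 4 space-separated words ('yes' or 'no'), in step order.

Op 1: fork(P0) -> P1. 3 ppages; refcounts: pp0:2 pp1:2 pp2:2
Op 2: fork(P1) -> P2. 3 ppages; refcounts: pp0:3 pp1:3 pp2:3
Op 3: write(P2, v2, 113). refcount(pp2)=3>1 -> COPY to pp3. 4 ppages; refcounts: pp0:3 pp1:3 pp2:2 pp3:1
Op 4: write(P2, v1, 139). refcount(pp1)=3>1 -> COPY to pp4. 5 ppages; refcounts: pp0:3 pp1:2 pp2:2 pp3:1 pp4:1
Op 5: fork(P1) -> P3. 5 ppages; refcounts: pp0:4 pp1:3 pp2:3 pp3:1 pp4:1
Op 6: write(P1, v1, 143). refcount(pp1)=3>1 -> COPY to pp5. 6 ppages; refcounts: pp0:4 pp1:2 pp2:3 pp3:1 pp4:1 pp5:1
Op 7: write(P3, v1, 141). refcount(pp1)=2>1 -> COPY to pp6. 7 ppages; refcounts: pp0:4 pp1:1 pp2:3 pp3:1 pp4:1 pp5:1 pp6:1
Op 8: read(P1, v1) -> 143. No state change.

yes yes yes yes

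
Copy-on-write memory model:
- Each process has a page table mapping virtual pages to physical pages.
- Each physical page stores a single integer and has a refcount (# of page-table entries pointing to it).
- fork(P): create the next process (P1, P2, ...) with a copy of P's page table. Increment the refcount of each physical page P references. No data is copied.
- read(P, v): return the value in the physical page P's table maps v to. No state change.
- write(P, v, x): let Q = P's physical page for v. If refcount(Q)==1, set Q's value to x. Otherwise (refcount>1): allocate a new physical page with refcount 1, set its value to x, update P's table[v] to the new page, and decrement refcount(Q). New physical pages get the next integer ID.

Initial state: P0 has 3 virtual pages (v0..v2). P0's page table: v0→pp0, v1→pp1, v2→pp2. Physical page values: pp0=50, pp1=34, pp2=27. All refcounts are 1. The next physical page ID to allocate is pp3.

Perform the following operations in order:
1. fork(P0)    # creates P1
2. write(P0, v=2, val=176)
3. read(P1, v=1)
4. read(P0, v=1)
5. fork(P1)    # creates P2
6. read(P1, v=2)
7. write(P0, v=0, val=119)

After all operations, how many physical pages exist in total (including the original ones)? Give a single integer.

Op 1: fork(P0) -> P1. 3 ppages; refcounts: pp0:2 pp1:2 pp2:2
Op 2: write(P0, v2, 176). refcount(pp2)=2>1 -> COPY to pp3. 4 ppages; refcounts: pp0:2 pp1:2 pp2:1 pp3:1
Op 3: read(P1, v1) -> 34. No state change.
Op 4: read(P0, v1) -> 34. No state change.
Op 5: fork(P1) -> P2. 4 ppages; refcounts: pp0:3 pp1:3 pp2:2 pp3:1
Op 6: read(P1, v2) -> 27. No state change.
Op 7: write(P0, v0, 119). refcount(pp0)=3>1 -> COPY to pp4. 5 ppages; refcounts: pp0:2 pp1:3 pp2:2 pp3:1 pp4:1

Answer: 5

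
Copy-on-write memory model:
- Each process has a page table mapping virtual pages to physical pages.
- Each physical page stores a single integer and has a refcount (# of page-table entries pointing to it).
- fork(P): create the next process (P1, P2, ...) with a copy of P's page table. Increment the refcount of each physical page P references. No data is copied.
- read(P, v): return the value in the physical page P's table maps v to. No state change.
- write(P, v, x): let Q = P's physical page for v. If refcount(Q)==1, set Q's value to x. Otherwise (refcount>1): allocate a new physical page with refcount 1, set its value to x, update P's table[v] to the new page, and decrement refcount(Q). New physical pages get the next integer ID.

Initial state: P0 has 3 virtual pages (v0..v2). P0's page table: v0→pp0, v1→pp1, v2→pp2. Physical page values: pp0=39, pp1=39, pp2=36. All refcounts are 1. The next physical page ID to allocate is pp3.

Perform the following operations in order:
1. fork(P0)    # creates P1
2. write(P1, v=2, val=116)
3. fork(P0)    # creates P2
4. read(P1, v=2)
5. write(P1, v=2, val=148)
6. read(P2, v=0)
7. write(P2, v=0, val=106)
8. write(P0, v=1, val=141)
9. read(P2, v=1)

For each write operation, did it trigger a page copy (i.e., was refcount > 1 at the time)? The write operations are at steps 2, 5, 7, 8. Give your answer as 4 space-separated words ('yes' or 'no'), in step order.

Op 1: fork(P0) -> P1. 3 ppages; refcounts: pp0:2 pp1:2 pp2:2
Op 2: write(P1, v2, 116). refcount(pp2)=2>1 -> COPY to pp3. 4 ppages; refcounts: pp0:2 pp1:2 pp2:1 pp3:1
Op 3: fork(P0) -> P2. 4 ppages; refcounts: pp0:3 pp1:3 pp2:2 pp3:1
Op 4: read(P1, v2) -> 116. No state change.
Op 5: write(P1, v2, 148). refcount(pp3)=1 -> write in place. 4 ppages; refcounts: pp0:3 pp1:3 pp2:2 pp3:1
Op 6: read(P2, v0) -> 39. No state change.
Op 7: write(P2, v0, 106). refcount(pp0)=3>1 -> COPY to pp4. 5 ppages; refcounts: pp0:2 pp1:3 pp2:2 pp3:1 pp4:1
Op 8: write(P0, v1, 141). refcount(pp1)=3>1 -> COPY to pp5. 6 ppages; refcounts: pp0:2 pp1:2 pp2:2 pp3:1 pp4:1 pp5:1
Op 9: read(P2, v1) -> 39. No state change.

yes no yes yes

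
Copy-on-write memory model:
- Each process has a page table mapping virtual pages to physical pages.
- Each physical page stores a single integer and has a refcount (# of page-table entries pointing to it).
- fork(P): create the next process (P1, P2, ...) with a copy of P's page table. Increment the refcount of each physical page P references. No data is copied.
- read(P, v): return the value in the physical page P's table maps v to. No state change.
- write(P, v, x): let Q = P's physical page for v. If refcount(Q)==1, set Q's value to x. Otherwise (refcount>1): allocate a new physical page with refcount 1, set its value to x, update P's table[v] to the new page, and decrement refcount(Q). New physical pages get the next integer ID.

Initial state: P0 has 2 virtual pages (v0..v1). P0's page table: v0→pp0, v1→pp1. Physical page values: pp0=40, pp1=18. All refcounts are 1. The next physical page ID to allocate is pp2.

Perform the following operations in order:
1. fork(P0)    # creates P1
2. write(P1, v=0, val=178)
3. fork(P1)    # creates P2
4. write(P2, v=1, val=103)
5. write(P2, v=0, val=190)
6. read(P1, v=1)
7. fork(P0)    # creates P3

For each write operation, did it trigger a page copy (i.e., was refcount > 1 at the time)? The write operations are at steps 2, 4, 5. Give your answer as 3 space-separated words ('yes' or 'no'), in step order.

Op 1: fork(P0) -> P1. 2 ppages; refcounts: pp0:2 pp1:2
Op 2: write(P1, v0, 178). refcount(pp0)=2>1 -> COPY to pp2. 3 ppages; refcounts: pp0:1 pp1:2 pp2:1
Op 3: fork(P1) -> P2. 3 ppages; refcounts: pp0:1 pp1:3 pp2:2
Op 4: write(P2, v1, 103). refcount(pp1)=3>1 -> COPY to pp3. 4 ppages; refcounts: pp0:1 pp1:2 pp2:2 pp3:1
Op 5: write(P2, v0, 190). refcount(pp2)=2>1 -> COPY to pp4. 5 ppages; refcounts: pp0:1 pp1:2 pp2:1 pp3:1 pp4:1
Op 6: read(P1, v1) -> 18. No state change.
Op 7: fork(P0) -> P3. 5 ppages; refcounts: pp0:2 pp1:3 pp2:1 pp3:1 pp4:1

yes yes yes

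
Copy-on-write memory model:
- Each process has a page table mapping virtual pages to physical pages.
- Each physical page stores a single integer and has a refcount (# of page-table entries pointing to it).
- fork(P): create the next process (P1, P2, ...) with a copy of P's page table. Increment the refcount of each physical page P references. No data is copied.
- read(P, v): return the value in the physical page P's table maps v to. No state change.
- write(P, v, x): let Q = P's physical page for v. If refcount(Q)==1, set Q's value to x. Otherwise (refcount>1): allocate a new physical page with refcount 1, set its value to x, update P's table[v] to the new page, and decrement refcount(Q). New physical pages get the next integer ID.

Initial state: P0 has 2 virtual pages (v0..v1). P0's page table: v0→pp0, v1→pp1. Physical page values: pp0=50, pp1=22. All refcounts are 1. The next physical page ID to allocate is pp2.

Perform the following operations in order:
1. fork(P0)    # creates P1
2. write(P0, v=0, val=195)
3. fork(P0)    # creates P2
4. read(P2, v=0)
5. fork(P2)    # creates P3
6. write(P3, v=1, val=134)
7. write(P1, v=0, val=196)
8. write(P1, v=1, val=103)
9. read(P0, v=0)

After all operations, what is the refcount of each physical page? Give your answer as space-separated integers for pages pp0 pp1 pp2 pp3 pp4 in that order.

Op 1: fork(P0) -> P1. 2 ppages; refcounts: pp0:2 pp1:2
Op 2: write(P0, v0, 195). refcount(pp0)=2>1 -> COPY to pp2. 3 ppages; refcounts: pp0:1 pp1:2 pp2:1
Op 3: fork(P0) -> P2. 3 ppages; refcounts: pp0:1 pp1:3 pp2:2
Op 4: read(P2, v0) -> 195. No state change.
Op 5: fork(P2) -> P3. 3 ppages; refcounts: pp0:1 pp1:4 pp2:3
Op 6: write(P3, v1, 134). refcount(pp1)=4>1 -> COPY to pp3. 4 ppages; refcounts: pp0:1 pp1:3 pp2:3 pp3:1
Op 7: write(P1, v0, 196). refcount(pp0)=1 -> write in place. 4 ppages; refcounts: pp0:1 pp1:3 pp2:3 pp3:1
Op 8: write(P1, v1, 103). refcount(pp1)=3>1 -> COPY to pp4. 5 ppages; refcounts: pp0:1 pp1:2 pp2:3 pp3:1 pp4:1
Op 9: read(P0, v0) -> 195. No state change.

Answer: 1 2 3 1 1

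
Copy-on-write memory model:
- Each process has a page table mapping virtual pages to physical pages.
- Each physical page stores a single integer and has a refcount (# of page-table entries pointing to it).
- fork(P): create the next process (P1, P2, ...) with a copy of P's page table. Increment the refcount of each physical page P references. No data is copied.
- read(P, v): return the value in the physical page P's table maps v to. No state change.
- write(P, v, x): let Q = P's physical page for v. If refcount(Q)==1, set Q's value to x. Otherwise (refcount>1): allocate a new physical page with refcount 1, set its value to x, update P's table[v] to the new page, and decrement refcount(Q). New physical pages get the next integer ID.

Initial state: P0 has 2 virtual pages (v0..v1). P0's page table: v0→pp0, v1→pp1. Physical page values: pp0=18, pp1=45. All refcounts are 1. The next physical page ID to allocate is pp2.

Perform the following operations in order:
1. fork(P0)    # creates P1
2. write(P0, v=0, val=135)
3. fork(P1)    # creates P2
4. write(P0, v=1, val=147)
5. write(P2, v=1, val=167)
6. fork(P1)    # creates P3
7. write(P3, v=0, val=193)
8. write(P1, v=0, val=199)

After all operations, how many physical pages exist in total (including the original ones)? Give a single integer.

Answer: 7

Derivation:
Op 1: fork(P0) -> P1. 2 ppages; refcounts: pp0:2 pp1:2
Op 2: write(P0, v0, 135). refcount(pp0)=2>1 -> COPY to pp2. 3 ppages; refcounts: pp0:1 pp1:2 pp2:1
Op 3: fork(P1) -> P2. 3 ppages; refcounts: pp0:2 pp1:3 pp2:1
Op 4: write(P0, v1, 147). refcount(pp1)=3>1 -> COPY to pp3. 4 ppages; refcounts: pp0:2 pp1:2 pp2:1 pp3:1
Op 5: write(P2, v1, 167). refcount(pp1)=2>1 -> COPY to pp4. 5 ppages; refcounts: pp0:2 pp1:1 pp2:1 pp3:1 pp4:1
Op 6: fork(P1) -> P3. 5 ppages; refcounts: pp0:3 pp1:2 pp2:1 pp3:1 pp4:1
Op 7: write(P3, v0, 193). refcount(pp0)=3>1 -> COPY to pp5. 6 ppages; refcounts: pp0:2 pp1:2 pp2:1 pp3:1 pp4:1 pp5:1
Op 8: write(P1, v0, 199). refcount(pp0)=2>1 -> COPY to pp6. 7 ppages; refcounts: pp0:1 pp1:2 pp2:1 pp3:1 pp4:1 pp5:1 pp6:1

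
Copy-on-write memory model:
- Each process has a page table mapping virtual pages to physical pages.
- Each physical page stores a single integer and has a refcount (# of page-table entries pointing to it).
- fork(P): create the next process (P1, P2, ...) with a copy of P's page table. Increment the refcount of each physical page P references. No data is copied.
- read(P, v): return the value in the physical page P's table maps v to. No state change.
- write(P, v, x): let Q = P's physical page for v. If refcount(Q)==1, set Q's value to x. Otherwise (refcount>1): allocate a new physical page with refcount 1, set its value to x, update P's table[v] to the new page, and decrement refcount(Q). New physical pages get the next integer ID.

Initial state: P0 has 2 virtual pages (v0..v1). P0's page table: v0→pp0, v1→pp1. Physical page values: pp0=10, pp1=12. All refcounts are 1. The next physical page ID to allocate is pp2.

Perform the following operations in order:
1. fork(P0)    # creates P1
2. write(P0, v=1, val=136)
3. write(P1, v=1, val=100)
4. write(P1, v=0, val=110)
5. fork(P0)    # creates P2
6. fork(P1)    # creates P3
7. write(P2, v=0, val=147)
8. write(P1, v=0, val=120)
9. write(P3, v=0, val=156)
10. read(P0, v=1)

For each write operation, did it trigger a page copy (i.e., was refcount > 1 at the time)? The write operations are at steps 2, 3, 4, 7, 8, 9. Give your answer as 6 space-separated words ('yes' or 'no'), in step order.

Op 1: fork(P0) -> P1. 2 ppages; refcounts: pp0:2 pp1:2
Op 2: write(P0, v1, 136). refcount(pp1)=2>1 -> COPY to pp2. 3 ppages; refcounts: pp0:2 pp1:1 pp2:1
Op 3: write(P1, v1, 100). refcount(pp1)=1 -> write in place. 3 ppages; refcounts: pp0:2 pp1:1 pp2:1
Op 4: write(P1, v0, 110). refcount(pp0)=2>1 -> COPY to pp3. 4 ppages; refcounts: pp0:1 pp1:1 pp2:1 pp3:1
Op 5: fork(P0) -> P2. 4 ppages; refcounts: pp0:2 pp1:1 pp2:2 pp3:1
Op 6: fork(P1) -> P3. 4 ppages; refcounts: pp0:2 pp1:2 pp2:2 pp3:2
Op 7: write(P2, v0, 147). refcount(pp0)=2>1 -> COPY to pp4. 5 ppages; refcounts: pp0:1 pp1:2 pp2:2 pp3:2 pp4:1
Op 8: write(P1, v0, 120). refcount(pp3)=2>1 -> COPY to pp5. 6 ppages; refcounts: pp0:1 pp1:2 pp2:2 pp3:1 pp4:1 pp5:1
Op 9: write(P3, v0, 156). refcount(pp3)=1 -> write in place. 6 ppages; refcounts: pp0:1 pp1:2 pp2:2 pp3:1 pp4:1 pp5:1
Op 10: read(P0, v1) -> 136. No state change.

yes no yes yes yes no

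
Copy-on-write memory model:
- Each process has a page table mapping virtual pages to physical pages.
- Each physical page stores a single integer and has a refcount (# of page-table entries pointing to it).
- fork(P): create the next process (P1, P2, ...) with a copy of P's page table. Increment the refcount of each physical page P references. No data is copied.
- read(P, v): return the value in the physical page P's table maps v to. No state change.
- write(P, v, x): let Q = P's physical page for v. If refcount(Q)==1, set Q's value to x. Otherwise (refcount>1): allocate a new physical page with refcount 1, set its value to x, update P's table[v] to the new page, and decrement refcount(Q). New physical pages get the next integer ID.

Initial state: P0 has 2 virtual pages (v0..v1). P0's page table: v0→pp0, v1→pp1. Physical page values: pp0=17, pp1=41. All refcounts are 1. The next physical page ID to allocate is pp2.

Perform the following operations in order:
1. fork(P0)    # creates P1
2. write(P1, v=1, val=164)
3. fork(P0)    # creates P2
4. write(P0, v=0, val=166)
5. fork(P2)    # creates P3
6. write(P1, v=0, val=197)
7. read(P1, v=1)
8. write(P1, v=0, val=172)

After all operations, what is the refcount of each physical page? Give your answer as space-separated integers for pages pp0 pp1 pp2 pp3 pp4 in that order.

Op 1: fork(P0) -> P1. 2 ppages; refcounts: pp0:2 pp1:2
Op 2: write(P1, v1, 164). refcount(pp1)=2>1 -> COPY to pp2. 3 ppages; refcounts: pp0:2 pp1:1 pp2:1
Op 3: fork(P0) -> P2. 3 ppages; refcounts: pp0:3 pp1:2 pp2:1
Op 4: write(P0, v0, 166). refcount(pp0)=3>1 -> COPY to pp3. 4 ppages; refcounts: pp0:2 pp1:2 pp2:1 pp3:1
Op 5: fork(P2) -> P3. 4 ppages; refcounts: pp0:3 pp1:3 pp2:1 pp3:1
Op 6: write(P1, v0, 197). refcount(pp0)=3>1 -> COPY to pp4. 5 ppages; refcounts: pp0:2 pp1:3 pp2:1 pp3:1 pp4:1
Op 7: read(P1, v1) -> 164. No state change.
Op 8: write(P1, v0, 172). refcount(pp4)=1 -> write in place. 5 ppages; refcounts: pp0:2 pp1:3 pp2:1 pp3:1 pp4:1

Answer: 2 3 1 1 1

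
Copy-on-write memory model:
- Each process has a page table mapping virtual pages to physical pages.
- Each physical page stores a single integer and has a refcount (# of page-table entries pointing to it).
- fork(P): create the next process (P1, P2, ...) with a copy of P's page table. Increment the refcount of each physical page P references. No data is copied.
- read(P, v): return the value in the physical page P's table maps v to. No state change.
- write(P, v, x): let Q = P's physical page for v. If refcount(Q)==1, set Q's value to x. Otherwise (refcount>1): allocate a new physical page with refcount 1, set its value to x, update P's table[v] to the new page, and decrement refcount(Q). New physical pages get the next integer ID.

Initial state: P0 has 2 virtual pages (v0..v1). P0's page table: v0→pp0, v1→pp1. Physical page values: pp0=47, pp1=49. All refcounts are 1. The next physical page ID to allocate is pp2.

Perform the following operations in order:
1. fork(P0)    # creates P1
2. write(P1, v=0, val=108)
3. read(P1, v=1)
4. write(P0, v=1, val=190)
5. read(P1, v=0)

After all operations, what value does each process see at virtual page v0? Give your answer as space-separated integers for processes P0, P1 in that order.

Answer: 47 108

Derivation:
Op 1: fork(P0) -> P1. 2 ppages; refcounts: pp0:2 pp1:2
Op 2: write(P1, v0, 108). refcount(pp0)=2>1 -> COPY to pp2. 3 ppages; refcounts: pp0:1 pp1:2 pp2:1
Op 3: read(P1, v1) -> 49. No state change.
Op 4: write(P0, v1, 190). refcount(pp1)=2>1 -> COPY to pp3. 4 ppages; refcounts: pp0:1 pp1:1 pp2:1 pp3:1
Op 5: read(P1, v0) -> 108. No state change.
P0: v0 -> pp0 = 47
P1: v0 -> pp2 = 108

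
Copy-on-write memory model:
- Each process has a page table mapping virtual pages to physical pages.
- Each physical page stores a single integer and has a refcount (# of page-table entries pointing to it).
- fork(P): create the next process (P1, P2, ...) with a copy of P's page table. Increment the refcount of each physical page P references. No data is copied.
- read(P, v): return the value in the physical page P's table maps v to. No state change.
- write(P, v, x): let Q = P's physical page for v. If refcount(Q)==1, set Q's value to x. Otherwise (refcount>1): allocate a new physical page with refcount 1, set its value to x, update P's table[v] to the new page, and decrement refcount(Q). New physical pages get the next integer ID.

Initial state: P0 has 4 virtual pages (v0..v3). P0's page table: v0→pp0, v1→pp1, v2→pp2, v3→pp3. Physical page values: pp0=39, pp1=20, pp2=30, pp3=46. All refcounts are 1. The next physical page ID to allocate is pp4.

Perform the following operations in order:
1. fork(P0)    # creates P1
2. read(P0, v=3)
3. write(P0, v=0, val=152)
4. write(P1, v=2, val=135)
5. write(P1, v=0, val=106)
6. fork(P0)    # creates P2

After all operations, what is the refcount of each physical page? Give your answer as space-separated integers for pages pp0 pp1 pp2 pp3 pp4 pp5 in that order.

Answer: 1 3 2 3 2 1

Derivation:
Op 1: fork(P0) -> P1. 4 ppages; refcounts: pp0:2 pp1:2 pp2:2 pp3:2
Op 2: read(P0, v3) -> 46. No state change.
Op 3: write(P0, v0, 152). refcount(pp0)=2>1 -> COPY to pp4. 5 ppages; refcounts: pp0:1 pp1:2 pp2:2 pp3:2 pp4:1
Op 4: write(P1, v2, 135). refcount(pp2)=2>1 -> COPY to pp5. 6 ppages; refcounts: pp0:1 pp1:2 pp2:1 pp3:2 pp4:1 pp5:1
Op 5: write(P1, v0, 106). refcount(pp0)=1 -> write in place. 6 ppages; refcounts: pp0:1 pp1:2 pp2:1 pp3:2 pp4:1 pp5:1
Op 6: fork(P0) -> P2. 6 ppages; refcounts: pp0:1 pp1:3 pp2:2 pp3:3 pp4:2 pp5:1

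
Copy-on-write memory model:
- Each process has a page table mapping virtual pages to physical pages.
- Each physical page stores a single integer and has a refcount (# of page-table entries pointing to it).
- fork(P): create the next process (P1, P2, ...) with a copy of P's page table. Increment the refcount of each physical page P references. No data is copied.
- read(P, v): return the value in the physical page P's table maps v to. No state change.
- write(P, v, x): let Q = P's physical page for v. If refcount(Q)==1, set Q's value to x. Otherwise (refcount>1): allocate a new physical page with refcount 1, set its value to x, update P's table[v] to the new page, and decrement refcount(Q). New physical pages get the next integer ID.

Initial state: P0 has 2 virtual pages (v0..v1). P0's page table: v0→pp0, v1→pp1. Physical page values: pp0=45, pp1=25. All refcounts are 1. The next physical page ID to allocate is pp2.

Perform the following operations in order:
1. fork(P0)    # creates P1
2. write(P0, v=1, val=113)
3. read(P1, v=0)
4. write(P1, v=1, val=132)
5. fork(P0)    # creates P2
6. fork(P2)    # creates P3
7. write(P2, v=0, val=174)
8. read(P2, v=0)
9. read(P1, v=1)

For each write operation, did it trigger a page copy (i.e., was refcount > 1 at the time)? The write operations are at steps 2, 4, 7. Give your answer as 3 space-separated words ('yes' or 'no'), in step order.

Op 1: fork(P0) -> P1. 2 ppages; refcounts: pp0:2 pp1:2
Op 2: write(P0, v1, 113). refcount(pp1)=2>1 -> COPY to pp2. 3 ppages; refcounts: pp0:2 pp1:1 pp2:1
Op 3: read(P1, v0) -> 45. No state change.
Op 4: write(P1, v1, 132). refcount(pp1)=1 -> write in place. 3 ppages; refcounts: pp0:2 pp1:1 pp2:1
Op 5: fork(P0) -> P2. 3 ppages; refcounts: pp0:3 pp1:1 pp2:2
Op 6: fork(P2) -> P3. 3 ppages; refcounts: pp0:4 pp1:1 pp2:3
Op 7: write(P2, v0, 174). refcount(pp0)=4>1 -> COPY to pp3. 4 ppages; refcounts: pp0:3 pp1:1 pp2:3 pp3:1
Op 8: read(P2, v0) -> 174. No state change.
Op 9: read(P1, v1) -> 132. No state change.

yes no yes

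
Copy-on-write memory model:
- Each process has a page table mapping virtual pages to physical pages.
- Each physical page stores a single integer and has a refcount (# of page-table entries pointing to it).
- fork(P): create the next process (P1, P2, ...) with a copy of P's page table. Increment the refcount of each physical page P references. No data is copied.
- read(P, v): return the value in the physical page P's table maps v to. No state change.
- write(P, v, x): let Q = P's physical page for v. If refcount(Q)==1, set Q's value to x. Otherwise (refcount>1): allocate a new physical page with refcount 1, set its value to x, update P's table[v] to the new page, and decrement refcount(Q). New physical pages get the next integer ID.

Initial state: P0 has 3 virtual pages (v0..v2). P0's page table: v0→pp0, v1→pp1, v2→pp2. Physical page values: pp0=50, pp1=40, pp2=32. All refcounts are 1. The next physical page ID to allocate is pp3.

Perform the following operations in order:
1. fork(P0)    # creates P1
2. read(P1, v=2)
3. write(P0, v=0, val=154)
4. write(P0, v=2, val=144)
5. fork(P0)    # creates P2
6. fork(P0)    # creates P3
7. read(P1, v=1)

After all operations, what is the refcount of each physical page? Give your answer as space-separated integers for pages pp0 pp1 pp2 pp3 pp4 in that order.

Op 1: fork(P0) -> P1. 3 ppages; refcounts: pp0:2 pp1:2 pp2:2
Op 2: read(P1, v2) -> 32. No state change.
Op 3: write(P0, v0, 154). refcount(pp0)=2>1 -> COPY to pp3. 4 ppages; refcounts: pp0:1 pp1:2 pp2:2 pp3:1
Op 4: write(P0, v2, 144). refcount(pp2)=2>1 -> COPY to pp4. 5 ppages; refcounts: pp0:1 pp1:2 pp2:1 pp3:1 pp4:1
Op 5: fork(P0) -> P2. 5 ppages; refcounts: pp0:1 pp1:3 pp2:1 pp3:2 pp4:2
Op 6: fork(P0) -> P3. 5 ppages; refcounts: pp0:1 pp1:4 pp2:1 pp3:3 pp4:3
Op 7: read(P1, v1) -> 40. No state change.

Answer: 1 4 1 3 3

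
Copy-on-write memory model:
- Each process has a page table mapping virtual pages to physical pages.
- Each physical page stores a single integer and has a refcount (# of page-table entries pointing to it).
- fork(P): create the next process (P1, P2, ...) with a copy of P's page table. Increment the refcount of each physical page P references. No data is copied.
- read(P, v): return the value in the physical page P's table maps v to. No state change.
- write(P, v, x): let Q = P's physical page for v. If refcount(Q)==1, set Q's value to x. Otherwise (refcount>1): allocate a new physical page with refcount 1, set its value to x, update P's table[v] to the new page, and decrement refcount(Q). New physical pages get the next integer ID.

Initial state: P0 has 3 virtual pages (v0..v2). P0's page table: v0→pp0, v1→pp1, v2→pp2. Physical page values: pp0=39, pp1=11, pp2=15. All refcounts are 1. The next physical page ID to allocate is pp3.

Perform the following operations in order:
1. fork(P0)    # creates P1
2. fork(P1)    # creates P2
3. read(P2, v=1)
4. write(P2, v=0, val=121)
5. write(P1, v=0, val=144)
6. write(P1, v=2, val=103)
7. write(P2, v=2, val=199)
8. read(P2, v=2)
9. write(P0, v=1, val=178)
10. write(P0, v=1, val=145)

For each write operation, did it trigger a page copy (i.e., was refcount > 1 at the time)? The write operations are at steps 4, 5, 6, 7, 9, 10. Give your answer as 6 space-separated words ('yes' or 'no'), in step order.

Op 1: fork(P0) -> P1. 3 ppages; refcounts: pp0:2 pp1:2 pp2:2
Op 2: fork(P1) -> P2. 3 ppages; refcounts: pp0:3 pp1:3 pp2:3
Op 3: read(P2, v1) -> 11. No state change.
Op 4: write(P2, v0, 121). refcount(pp0)=3>1 -> COPY to pp3. 4 ppages; refcounts: pp0:2 pp1:3 pp2:3 pp3:1
Op 5: write(P1, v0, 144). refcount(pp0)=2>1 -> COPY to pp4. 5 ppages; refcounts: pp0:1 pp1:3 pp2:3 pp3:1 pp4:1
Op 6: write(P1, v2, 103). refcount(pp2)=3>1 -> COPY to pp5. 6 ppages; refcounts: pp0:1 pp1:3 pp2:2 pp3:1 pp4:1 pp5:1
Op 7: write(P2, v2, 199). refcount(pp2)=2>1 -> COPY to pp6. 7 ppages; refcounts: pp0:1 pp1:3 pp2:1 pp3:1 pp4:1 pp5:1 pp6:1
Op 8: read(P2, v2) -> 199. No state change.
Op 9: write(P0, v1, 178). refcount(pp1)=3>1 -> COPY to pp7. 8 ppages; refcounts: pp0:1 pp1:2 pp2:1 pp3:1 pp4:1 pp5:1 pp6:1 pp7:1
Op 10: write(P0, v1, 145). refcount(pp7)=1 -> write in place. 8 ppages; refcounts: pp0:1 pp1:2 pp2:1 pp3:1 pp4:1 pp5:1 pp6:1 pp7:1

yes yes yes yes yes no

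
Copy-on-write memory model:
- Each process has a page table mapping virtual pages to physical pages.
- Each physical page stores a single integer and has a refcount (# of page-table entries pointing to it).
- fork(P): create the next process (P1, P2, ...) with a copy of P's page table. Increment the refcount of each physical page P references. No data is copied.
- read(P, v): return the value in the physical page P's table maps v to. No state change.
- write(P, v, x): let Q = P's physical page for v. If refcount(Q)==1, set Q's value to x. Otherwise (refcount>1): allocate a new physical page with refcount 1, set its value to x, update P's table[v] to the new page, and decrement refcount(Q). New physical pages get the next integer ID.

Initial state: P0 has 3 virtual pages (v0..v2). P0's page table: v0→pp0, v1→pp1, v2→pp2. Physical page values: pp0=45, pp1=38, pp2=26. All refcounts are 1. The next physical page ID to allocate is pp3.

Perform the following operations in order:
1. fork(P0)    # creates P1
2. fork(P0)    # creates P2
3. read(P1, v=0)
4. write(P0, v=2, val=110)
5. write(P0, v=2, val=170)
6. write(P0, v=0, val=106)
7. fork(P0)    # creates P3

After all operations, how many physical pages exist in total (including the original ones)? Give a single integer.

Op 1: fork(P0) -> P1. 3 ppages; refcounts: pp0:2 pp1:2 pp2:2
Op 2: fork(P0) -> P2. 3 ppages; refcounts: pp0:3 pp1:3 pp2:3
Op 3: read(P1, v0) -> 45. No state change.
Op 4: write(P0, v2, 110). refcount(pp2)=3>1 -> COPY to pp3. 4 ppages; refcounts: pp0:3 pp1:3 pp2:2 pp3:1
Op 5: write(P0, v2, 170). refcount(pp3)=1 -> write in place. 4 ppages; refcounts: pp0:3 pp1:3 pp2:2 pp3:1
Op 6: write(P0, v0, 106). refcount(pp0)=3>1 -> COPY to pp4. 5 ppages; refcounts: pp0:2 pp1:3 pp2:2 pp3:1 pp4:1
Op 7: fork(P0) -> P3. 5 ppages; refcounts: pp0:2 pp1:4 pp2:2 pp3:2 pp4:2

Answer: 5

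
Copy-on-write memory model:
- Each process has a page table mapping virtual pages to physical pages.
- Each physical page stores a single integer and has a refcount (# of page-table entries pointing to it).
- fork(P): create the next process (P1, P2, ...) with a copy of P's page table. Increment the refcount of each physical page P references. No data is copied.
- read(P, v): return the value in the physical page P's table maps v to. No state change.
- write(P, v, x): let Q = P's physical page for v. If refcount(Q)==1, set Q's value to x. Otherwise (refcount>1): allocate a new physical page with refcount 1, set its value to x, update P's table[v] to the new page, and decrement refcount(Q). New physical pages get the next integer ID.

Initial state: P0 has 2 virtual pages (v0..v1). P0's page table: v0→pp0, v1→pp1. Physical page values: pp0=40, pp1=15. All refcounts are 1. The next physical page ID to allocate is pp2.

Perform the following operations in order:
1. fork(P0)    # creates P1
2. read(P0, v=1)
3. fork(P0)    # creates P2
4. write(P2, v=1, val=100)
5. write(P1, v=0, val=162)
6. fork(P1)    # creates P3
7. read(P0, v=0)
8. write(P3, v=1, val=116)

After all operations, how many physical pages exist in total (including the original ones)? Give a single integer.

Answer: 5

Derivation:
Op 1: fork(P0) -> P1. 2 ppages; refcounts: pp0:2 pp1:2
Op 2: read(P0, v1) -> 15. No state change.
Op 3: fork(P0) -> P2. 2 ppages; refcounts: pp0:3 pp1:3
Op 4: write(P2, v1, 100). refcount(pp1)=3>1 -> COPY to pp2. 3 ppages; refcounts: pp0:3 pp1:2 pp2:1
Op 5: write(P1, v0, 162). refcount(pp0)=3>1 -> COPY to pp3. 4 ppages; refcounts: pp0:2 pp1:2 pp2:1 pp3:1
Op 6: fork(P1) -> P3. 4 ppages; refcounts: pp0:2 pp1:3 pp2:1 pp3:2
Op 7: read(P0, v0) -> 40. No state change.
Op 8: write(P3, v1, 116). refcount(pp1)=3>1 -> COPY to pp4. 5 ppages; refcounts: pp0:2 pp1:2 pp2:1 pp3:2 pp4:1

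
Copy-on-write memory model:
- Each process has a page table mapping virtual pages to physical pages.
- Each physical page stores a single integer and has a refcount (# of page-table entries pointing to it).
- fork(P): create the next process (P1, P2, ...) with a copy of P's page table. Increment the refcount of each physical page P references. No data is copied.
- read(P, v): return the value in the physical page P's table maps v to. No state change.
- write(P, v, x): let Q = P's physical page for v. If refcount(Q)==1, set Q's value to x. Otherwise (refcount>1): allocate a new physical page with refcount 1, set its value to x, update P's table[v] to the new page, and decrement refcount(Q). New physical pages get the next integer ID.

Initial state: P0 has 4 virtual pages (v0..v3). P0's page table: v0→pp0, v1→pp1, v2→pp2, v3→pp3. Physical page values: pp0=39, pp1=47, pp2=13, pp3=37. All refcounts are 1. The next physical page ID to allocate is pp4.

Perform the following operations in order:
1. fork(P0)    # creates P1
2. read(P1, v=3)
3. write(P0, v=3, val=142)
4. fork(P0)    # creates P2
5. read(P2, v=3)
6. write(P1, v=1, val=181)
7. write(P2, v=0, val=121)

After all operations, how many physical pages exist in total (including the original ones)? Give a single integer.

Answer: 7

Derivation:
Op 1: fork(P0) -> P1. 4 ppages; refcounts: pp0:2 pp1:2 pp2:2 pp3:2
Op 2: read(P1, v3) -> 37. No state change.
Op 3: write(P0, v3, 142). refcount(pp3)=2>1 -> COPY to pp4. 5 ppages; refcounts: pp0:2 pp1:2 pp2:2 pp3:1 pp4:1
Op 4: fork(P0) -> P2. 5 ppages; refcounts: pp0:3 pp1:3 pp2:3 pp3:1 pp4:2
Op 5: read(P2, v3) -> 142. No state change.
Op 6: write(P1, v1, 181). refcount(pp1)=3>1 -> COPY to pp5. 6 ppages; refcounts: pp0:3 pp1:2 pp2:3 pp3:1 pp4:2 pp5:1
Op 7: write(P2, v0, 121). refcount(pp0)=3>1 -> COPY to pp6. 7 ppages; refcounts: pp0:2 pp1:2 pp2:3 pp3:1 pp4:2 pp5:1 pp6:1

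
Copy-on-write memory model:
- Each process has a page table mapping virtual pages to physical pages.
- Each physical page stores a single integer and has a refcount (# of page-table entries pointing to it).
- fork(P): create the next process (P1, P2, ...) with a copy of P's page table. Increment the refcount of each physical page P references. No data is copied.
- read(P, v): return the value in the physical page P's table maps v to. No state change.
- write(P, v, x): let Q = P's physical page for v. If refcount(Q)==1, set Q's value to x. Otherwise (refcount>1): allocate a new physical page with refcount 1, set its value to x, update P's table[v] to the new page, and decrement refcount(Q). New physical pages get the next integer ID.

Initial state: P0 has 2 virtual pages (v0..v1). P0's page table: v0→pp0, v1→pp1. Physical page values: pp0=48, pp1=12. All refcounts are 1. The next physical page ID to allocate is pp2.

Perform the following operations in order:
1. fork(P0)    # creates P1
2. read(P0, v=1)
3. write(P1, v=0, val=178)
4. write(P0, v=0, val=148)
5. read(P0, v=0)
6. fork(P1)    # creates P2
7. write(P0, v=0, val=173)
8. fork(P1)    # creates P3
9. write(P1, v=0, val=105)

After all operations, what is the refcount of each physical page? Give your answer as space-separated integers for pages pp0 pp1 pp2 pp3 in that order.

Op 1: fork(P0) -> P1. 2 ppages; refcounts: pp0:2 pp1:2
Op 2: read(P0, v1) -> 12. No state change.
Op 3: write(P1, v0, 178). refcount(pp0)=2>1 -> COPY to pp2. 3 ppages; refcounts: pp0:1 pp1:2 pp2:1
Op 4: write(P0, v0, 148). refcount(pp0)=1 -> write in place. 3 ppages; refcounts: pp0:1 pp1:2 pp2:1
Op 5: read(P0, v0) -> 148. No state change.
Op 6: fork(P1) -> P2. 3 ppages; refcounts: pp0:1 pp1:3 pp2:2
Op 7: write(P0, v0, 173). refcount(pp0)=1 -> write in place. 3 ppages; refcounts: pp0:1 pp1:3 pp2:2
Op 8: fork(P1) -> P3. 3 ppages; refcounts: pp0:1 pp1:4 pp2:3
Op 9: write(P1, v0, 105). refcount(pp2)=3>1 -> COPY to pp3. 4 ppages; refcounts: pp0:1 pp1:4 pp2:2 pp3:1

Answer: 1 4 2 1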